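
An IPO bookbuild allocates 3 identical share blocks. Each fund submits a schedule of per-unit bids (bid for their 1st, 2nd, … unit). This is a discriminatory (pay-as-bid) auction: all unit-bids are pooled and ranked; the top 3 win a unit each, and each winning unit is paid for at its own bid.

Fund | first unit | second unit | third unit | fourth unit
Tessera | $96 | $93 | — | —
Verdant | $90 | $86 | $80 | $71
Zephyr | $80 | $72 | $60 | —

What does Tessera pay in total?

Pooled unit-bids ranked (top 3): 96 (Tessera-1), 93 (Tessera-2), 90 (Verdant-1)
Next rejected bid: $86 (not a price — pay-as-bid).
Tessera's winning unit-bids: 96 + 93 = $189.

Tessera pays $189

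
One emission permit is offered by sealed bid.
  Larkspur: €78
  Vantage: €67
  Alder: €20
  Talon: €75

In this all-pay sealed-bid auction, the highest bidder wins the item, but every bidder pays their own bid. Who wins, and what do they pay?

Rule: the highest bidder wins the item, but every bidder pays their own bid.
Bids ranked: 78 (Larkspur) > 75 (Talon) > 67 (Vantage) > 20 (Alder)
Larkspur wins with the top bid; all bids are sunk regardless.

Larkspur pays €78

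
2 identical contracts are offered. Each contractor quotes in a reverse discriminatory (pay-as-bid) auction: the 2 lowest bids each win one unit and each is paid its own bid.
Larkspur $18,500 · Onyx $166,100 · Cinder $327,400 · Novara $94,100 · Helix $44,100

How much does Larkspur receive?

Larkspur is paid $18,500

Bids ranked low→high: 18,500 (Larkspur), 44,100 (Helix), 94,100 (Novara), 166,100 (Onyx), …
Lowest 2: Larkspur, Helix.
Larkspur wins → own bid $18,500.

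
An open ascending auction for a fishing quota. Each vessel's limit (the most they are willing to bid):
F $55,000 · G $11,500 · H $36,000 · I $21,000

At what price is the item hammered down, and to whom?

F wins at $36,000

Limits ranked: 55,000 (F) > 36,000 (H) > 21,000 (I) > 11,500 (G)
Bidding ends when H exits at $36,000; F takes it.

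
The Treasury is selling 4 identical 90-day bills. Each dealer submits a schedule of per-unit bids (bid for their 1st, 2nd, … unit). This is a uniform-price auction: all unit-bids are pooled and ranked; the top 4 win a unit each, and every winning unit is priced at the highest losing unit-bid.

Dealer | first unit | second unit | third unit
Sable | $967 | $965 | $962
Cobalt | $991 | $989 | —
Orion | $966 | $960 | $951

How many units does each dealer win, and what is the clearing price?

All unit-bids, highest first — top 4: 991 (Cobalt-1), 989 (Cobalt-2), 967 (Sable-1), 966 (Orion-1)
The (k+1)-th unit-bid is $965.
Allocation: Cobalt 2, Orion 1, Sable 1.

Cobalt 2, Orion 1, Sable 1; clearing price $965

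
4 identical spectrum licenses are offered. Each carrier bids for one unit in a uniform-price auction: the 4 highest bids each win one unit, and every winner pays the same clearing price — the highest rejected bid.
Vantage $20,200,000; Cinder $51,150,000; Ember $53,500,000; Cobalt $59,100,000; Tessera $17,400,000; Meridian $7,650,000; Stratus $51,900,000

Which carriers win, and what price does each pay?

Cobalt, Ember, Stratus, Cinder; each pays $20,200,000

Sorting: 59,100,000 (Cobalt), 53,500,000 (Ember), 51,900,000 (Stratus), 51,150,000 (Cinder), 20,200,000 (Vantage), 17,400,000 (Tessera), …
The 4 highest are Cobalt, Ember, Stratus, Cinder.
Clearing price = highest rejected bid = $20,200,000.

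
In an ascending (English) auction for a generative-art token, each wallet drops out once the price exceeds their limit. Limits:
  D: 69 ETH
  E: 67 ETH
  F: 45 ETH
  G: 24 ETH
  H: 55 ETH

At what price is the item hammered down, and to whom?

D wins at 67 ETH

Limits in order: 69 (D) > 67 (E) > 55 (H) > 45 (F) > 24 (G)
Bidding ends when E exits at 67 ETH; D takes it.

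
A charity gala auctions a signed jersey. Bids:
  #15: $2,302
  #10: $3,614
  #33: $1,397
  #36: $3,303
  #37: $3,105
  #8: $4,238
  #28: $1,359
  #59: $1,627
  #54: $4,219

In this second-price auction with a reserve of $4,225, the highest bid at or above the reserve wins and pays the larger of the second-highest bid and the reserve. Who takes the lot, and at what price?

Rule: the highest bid at or above the reserve wins and pays the larger of the second-highest bid and the reserve.
Sorting bids: 4,238 (#8) > 4,219 (#54) > 3,614 (#10) > 3,303 (#36) > 3,105 (#37) > 2,302 (#15) > …
#8 has the top bid at or above the reserve ($4,238).
max(second-highest $4,219, reserve $4,225) = $4,225.

#8 pays $4,225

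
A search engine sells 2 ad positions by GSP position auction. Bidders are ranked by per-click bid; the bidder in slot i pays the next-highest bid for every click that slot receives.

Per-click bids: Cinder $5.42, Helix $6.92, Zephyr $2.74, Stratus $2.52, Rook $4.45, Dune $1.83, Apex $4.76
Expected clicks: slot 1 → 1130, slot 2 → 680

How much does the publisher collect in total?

Total revenue: $9361.40

Per-click bids in order: $6.92 (Helix) > $5.42 (Cinder) > $4.76 (Apex) > …
Slot 1: Helix pays $5.42 × 1130 = $6124.60
Slot 2: Cinder pays $4.76 × 680 = $3236.80
Total = $9361.40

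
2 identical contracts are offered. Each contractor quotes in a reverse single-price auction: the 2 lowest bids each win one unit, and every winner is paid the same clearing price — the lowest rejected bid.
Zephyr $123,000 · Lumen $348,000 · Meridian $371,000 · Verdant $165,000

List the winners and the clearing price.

Bids ranked low→high: 123,000 (Zephyr), 165,000 (Verdant), 348,000 (Lumen), 371,000 (Meridian)
The 2 lowest are Zephyr, Verdant.
Lowest unsuccessful bid: $348,000 → clearing price.

Zephyr, Verdant; each is paid $348,000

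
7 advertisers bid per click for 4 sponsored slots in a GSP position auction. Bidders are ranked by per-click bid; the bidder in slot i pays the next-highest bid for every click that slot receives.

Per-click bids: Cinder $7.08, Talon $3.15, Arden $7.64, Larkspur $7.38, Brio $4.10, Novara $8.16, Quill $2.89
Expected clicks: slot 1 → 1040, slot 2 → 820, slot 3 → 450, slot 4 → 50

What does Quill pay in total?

Per-click bids in order: $8.16 (Novara) > $7.64 (Arden) > $7.38 (Larkspur) > $7.08 (Cinder) > $4.10 (Brio) > …
Quill ranks below slot 4 → no slot, pays nothing.

Quill pays $0.00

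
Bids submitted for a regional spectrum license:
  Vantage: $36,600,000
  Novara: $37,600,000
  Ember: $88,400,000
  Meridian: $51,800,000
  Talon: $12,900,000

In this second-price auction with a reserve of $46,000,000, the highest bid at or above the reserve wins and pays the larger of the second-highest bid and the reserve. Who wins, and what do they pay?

Ember pays $51,800,000

Rule: the highest bid at or above the reserve wins and pays the larger of the second-highest bid and the reserve.
Bids ranked: 88,400,000 (Ember) > 51,800,000 (Meridian) > 37,600,000 (Novara) > 36,600,000 (Vantage) > 12,900,000 (Talon)
Ember has the top bid at or above the reserve ($88,400,000).
max(second-highest $51,800,000, reserve $46,000,000) = $51,800,000; the reserve does not bind.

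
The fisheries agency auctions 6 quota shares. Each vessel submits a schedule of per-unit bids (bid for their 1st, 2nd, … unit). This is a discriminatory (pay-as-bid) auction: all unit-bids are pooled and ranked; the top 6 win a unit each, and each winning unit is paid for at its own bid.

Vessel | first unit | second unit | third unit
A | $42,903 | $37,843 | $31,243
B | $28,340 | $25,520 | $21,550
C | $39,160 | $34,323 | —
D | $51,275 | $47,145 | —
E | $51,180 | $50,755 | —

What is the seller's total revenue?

Total revenue: $282,418

Pooled unit-bids ranked (top 6): 51,275 (D-1), 51,180 (E-1), 50,755 (E-2), 47,145 (D-2), 42,903 (A-1), 39,160 (C-1)
Next rejected bid: $37,843 (not a price — pay-as-bid).
Each winning unit pays its own bid.
Revenue = 51,275 + 51,180 + 50,755 + 47,145 + 42,903 + 39,160 = $282,418.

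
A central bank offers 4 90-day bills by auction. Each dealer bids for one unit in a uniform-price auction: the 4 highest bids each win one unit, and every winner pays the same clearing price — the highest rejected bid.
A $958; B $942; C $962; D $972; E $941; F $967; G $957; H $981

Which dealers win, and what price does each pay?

H, D, F, C; each pays $958

Sorting: 981 (H), 972 (D), 967 (F), 962 (C), 958 (A), 957 (G), …
The 4 highest are H, D, F, C.
First losing bid is A's $958, which sets the uniform price.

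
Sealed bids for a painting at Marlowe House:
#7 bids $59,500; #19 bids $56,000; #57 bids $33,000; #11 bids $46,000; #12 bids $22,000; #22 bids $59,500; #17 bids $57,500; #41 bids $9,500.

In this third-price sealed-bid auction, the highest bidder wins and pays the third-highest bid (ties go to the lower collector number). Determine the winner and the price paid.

#7 pays $57,500

Bids ranked: 59,500 (#7) > 59,500 (#22) > 57,500 (#17) > 56,000 (#19) > 46,000 (#11) > 33,000 (#57) > …
#7 and #22 tie at $59,500; tie-break gives it to #7.
#7 is highest; pays the third-highest bid, $57,500.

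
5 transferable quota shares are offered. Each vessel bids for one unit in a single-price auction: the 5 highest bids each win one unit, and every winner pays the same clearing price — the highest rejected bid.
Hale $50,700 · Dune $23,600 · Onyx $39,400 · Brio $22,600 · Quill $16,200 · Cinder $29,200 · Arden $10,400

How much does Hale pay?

Hale pays $16,200

Ordering the bids: 50,700 (Hale), 39,400 (Onyx), 29,200 (Cinder), 23,600 (Dune), 22,600 (Brio), 16,200 (Quill), 10,400 (Arden)
Winners (5 units): Hale, Onyx, Cinder, Dune, Brio.
Highest unsuccessful bid: $16,200 → clearing price.
Hale wins → pays $16,200.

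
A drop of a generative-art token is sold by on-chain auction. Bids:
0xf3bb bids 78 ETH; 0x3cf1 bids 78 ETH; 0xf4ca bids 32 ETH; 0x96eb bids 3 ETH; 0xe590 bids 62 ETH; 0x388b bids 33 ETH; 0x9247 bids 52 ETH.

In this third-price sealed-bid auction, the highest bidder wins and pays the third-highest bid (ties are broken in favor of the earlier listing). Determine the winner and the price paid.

0xf3bb pays 62 ETH

Rule: the highest bidder wins and pays the third-highest bid.
Bids ranked: 78 (0xf3bb) > 78 (0x3cf1) > 62 (0xe590) > 52 (0x9247) > 33 (0x388b) > 32 (0xf4ca) > …
Tie at 78 ETH → 0xf3bb wins by tie-break.
0xf3bb is highest; pays the third-highest bid, 62 ETH.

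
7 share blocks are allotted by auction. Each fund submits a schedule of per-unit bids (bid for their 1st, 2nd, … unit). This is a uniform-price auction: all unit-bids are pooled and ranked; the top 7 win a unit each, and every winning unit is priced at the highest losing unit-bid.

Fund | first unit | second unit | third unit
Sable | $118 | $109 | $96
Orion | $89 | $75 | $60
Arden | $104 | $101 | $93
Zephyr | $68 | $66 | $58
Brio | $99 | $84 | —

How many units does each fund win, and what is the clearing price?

Arden 3, Brio 1, Sable 3; clearing price $89

Pooled unit-bids ranked (top 7): 118 (Sable-1), 109 (Sable-2), 104 (Arden-1), 101 (Arden-2), 99 (Brio-1), 96 (Sable-3), 93 (Arden-3)
First bid not allocated: $89.
Allocation: Arden 3, Brio 1, Sable 3.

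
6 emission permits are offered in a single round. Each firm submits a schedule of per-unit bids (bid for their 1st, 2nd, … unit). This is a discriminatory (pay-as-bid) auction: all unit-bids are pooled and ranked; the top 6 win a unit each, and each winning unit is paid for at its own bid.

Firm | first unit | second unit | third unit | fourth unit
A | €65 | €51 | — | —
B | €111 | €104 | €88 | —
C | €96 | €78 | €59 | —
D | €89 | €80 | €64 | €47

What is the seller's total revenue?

Total revenue: €568

Merging the schedules and taking the best 6: 111 (B-1), 104 (B-2), 96 (C-1), 89 (D-1), 88 (B-3), 80 (D-2)
Next rejected bid: €78 (not a price — pay-as-bid).
Each winning unit pays its own bid.
Revenue = 111 + 104 + 96 + 89 + 88 + 80 = €568.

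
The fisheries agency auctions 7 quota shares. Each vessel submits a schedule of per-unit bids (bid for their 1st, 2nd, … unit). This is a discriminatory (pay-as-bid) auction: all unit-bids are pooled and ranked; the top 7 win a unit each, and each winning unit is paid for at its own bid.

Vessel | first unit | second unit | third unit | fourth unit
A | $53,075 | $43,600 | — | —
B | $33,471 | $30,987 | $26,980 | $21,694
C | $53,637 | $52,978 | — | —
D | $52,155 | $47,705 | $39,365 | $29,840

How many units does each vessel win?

Pooled unit-bids ranked (top 7): 53,637 (C-1), 53,075 (A-1), 52,978 (C-2), 52,155 (D-1), 47,705 (D-2), 43,600 (A-2), 39,365 (D-3)
Next rejected bid: $33,471 (not a price — pay-as-bid).
Allocation: A 2, C 2, D 3.

A 2, C 2, D 3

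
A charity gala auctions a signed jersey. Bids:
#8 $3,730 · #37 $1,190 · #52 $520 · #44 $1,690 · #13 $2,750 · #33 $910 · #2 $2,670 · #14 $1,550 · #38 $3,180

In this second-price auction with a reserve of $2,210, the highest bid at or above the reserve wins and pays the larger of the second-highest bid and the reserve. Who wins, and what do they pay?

#8 pays $3,180

Bids in order: 3,730 (#8) > 3,180 (#38) > 2,750 (#13) > 2,670 (#2) > 1,690 (#44) > 1,550 (#14) > …
#8 has the top bid at or above the reserve ($3,730).
Second-highest bid $3,180 exceeds the reserve $2,210 → payment $3,180.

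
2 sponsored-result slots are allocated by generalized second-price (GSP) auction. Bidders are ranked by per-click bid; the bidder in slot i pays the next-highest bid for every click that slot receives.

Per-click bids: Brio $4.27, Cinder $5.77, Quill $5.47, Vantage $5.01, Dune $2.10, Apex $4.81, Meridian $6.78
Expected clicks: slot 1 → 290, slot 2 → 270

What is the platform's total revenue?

Total revenue: $3150.20

Sorting advertisers: $6.78 (Meridian) > $5.77 (Cinder) > $5.47 (Quill) > …
Slot 1: Meridian pays $5.77 × 290 = $1673.30
Slot 2: Cinder pays $5.47 × 270 = $1476.90
Total = $3150.20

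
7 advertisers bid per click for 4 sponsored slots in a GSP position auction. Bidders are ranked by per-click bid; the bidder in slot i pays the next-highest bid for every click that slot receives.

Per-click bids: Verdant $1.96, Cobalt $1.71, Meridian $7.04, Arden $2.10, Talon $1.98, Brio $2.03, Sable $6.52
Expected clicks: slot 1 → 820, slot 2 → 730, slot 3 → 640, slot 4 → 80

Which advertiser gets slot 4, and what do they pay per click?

Brio; $1.98 per click

Per-click bids in order: $7.04 (Meridian) > $6.52 (Sable) > $2.10 (Arden) > $2.03 (Brio) > $1.98 (Talon) > …
Slot 4 goes to the fourth-ranked bidder, Brio, who pays the next bid down: $1.98/click.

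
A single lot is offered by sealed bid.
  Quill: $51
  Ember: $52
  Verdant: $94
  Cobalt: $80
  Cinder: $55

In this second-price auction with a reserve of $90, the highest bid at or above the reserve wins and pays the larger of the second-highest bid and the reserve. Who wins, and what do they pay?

Second-price auction with a reserve of $90: the highest bid at or above the reserve wins and pays the larger of the second-highest bid and the reserve.
Bids ranked: 94 (Verdant) > 80 (Cobalt) > 55 (Cinder) > 52 (Ember) > 51 (Quill)
Verdant has the top bid at or above the reserve ($94).
max(second-highest $80, reserve $90) = $90.

Verdant pays $90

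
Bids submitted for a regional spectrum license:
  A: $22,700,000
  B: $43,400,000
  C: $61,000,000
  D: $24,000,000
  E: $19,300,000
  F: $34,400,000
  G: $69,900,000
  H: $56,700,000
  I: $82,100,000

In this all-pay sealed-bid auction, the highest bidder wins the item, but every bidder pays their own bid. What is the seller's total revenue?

Total revenue: $413,500,000

Bids ranked: 82,100,000 (I) > 69,900,000 (G) > 61,000,000 (C) > 56,700,000 (H) > 43,400,000 (B) > 34,400,000 (F) > …
Every bidder forfeits their bid regardless of winning.
Revenue = 22,700,000 + 43,400,000 + 61,000,000 + 24,000,000 + 19,300,000 + 34,400,000 + 69,900,000 + 56,700,000 + 82,100,000 = $413,500,000.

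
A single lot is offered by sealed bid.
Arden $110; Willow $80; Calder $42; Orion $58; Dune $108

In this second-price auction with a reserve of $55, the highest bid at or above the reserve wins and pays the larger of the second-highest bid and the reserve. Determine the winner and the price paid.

Arden pays $108

Second-price auction with a reserve of $55: the highest bid at or above the reserve wins and pays the larger of the second-highest bid and the reserve.
Sorting bids: 110 (Arden) > 108 (Dune) > 80 (Willow) > 58 (Orion) > 42 (Calder)
Arden has the top bid at or above the reserve ($110).
max(second-highest $108, reserve $55) = $108; the reserve does not bind.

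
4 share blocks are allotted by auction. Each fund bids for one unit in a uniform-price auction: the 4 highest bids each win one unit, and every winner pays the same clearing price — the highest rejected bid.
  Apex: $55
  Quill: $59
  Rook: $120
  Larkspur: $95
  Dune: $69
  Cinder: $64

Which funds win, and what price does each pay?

Sorting: 120 (Rook), 95 (Larkspur), 69 (Dune), 64 (Cinder), 59 (Quill), 55 (Apex)
The 4 highest are Rook, Larkspur, Dune, Cinder.
Highest unsuccessful bid: $59 → clearing price.

Rook, Larkspur, Dune, Cinder; each pays $59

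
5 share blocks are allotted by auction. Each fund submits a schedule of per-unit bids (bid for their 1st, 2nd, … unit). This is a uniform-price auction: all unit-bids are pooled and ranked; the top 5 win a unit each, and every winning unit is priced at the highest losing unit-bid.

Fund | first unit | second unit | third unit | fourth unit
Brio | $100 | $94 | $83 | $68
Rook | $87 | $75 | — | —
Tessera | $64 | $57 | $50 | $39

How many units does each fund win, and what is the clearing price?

Brio 3, Rook 2; clearing price $68

Pooled unit-bids ranked (top 5): 100 (Brio-1), 94 (Brio-2), 87 (Rook-1), 83 (Brio-3), 75 (Rook-2)
Highest rejected unit-bid = $68.
Allocation: Brio 3, Rook 2.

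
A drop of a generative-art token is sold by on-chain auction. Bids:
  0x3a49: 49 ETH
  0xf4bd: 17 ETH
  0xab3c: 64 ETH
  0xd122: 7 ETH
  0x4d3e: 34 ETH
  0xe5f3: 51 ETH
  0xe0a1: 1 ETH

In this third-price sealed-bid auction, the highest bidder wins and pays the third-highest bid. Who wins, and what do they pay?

0xab3c pays 49 ETH

Bids ranked: 64 (0xab3c) > 51 (0xe5f3) > 49 (0x3a49) > 34 (0x4d3e) > 17 (0xf4bd) > 7 (0xd122) > …
0xab3c is highest; pays the third-highest bid, 49 ETH.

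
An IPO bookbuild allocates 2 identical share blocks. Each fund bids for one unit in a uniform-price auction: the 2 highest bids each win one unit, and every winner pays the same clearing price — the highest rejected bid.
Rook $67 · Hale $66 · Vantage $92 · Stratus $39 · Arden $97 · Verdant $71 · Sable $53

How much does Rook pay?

Sorting: 97 (Arden), 92 (Vantage), 71 (Verdant), 67 (Rook), …
The 2 highest are Arden, Vantage.
First losing bid is Verdant's $71, which sets the uniform price.
Rook does not win → pays $0.

Rook pays $0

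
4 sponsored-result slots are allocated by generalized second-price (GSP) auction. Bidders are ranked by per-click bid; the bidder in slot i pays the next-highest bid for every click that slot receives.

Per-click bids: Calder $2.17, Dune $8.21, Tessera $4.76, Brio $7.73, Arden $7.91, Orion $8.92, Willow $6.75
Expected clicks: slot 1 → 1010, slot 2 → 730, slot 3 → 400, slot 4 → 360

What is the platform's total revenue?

Total revenue: $19588.40

Ranked by bid: $8.92 (Orion) > $8.21 (Dune) > $7.91 (Arden) > $7.73 (Brio) > $6.75 (Willow) > …
Slot 1: Orion pays $8.21 × 1010 = $8292.10
Slot 2: Dune pays $7.91 × 730 = $5774.30
Slot 3: Arden pays $7.73 × 400 = $3092.00
Slot 4: Brio pays $6.75 × 360 = $2430.00
Total = $19588.40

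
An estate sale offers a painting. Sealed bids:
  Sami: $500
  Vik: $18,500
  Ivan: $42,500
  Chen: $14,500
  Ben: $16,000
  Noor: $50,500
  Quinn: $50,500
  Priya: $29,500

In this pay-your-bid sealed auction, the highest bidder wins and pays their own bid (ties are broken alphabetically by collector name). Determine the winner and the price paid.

Noor pays $50,500

Rule: the highest bidder wins and pays their own bid.
Sorting bids: 50,500 (Noor) > 50,500 (Quinn) > 42,500 (Ivan) > 29,500 (Priya) > 18,500 (Vik) > 16,000 (Ben) > …
Noor and Quinn tie at $50,500; tie-break gives it to Noor.
Noor has the highest bid and pays exactly that: $50,500.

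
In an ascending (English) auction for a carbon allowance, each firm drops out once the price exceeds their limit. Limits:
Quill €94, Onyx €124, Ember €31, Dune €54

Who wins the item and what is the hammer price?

Sorting limits: 124 (Onyx) > 94 (Quill) > 54 (Dune) > 31 (Ember)
Once the price passes €94, only Onyx is left; the hammer falls at Quill's limit of €94.

Onyx wins at €94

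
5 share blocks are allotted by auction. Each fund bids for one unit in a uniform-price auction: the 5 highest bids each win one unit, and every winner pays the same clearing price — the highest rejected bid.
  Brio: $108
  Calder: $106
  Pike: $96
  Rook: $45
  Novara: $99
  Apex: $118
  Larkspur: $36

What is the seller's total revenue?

Total revenue: $225

Sorting: 118 (Apex), 108 (Brio), 106 (Calder), 99 (Novara), 96 (Pike), 45 (Rook), 36 (Larkspur)
Winners (5 units): Apex, Brio, Calder, Novara, Pike.
Clearing price = highest rejected bid = $45.
Total revenue = 5 × $45 = $225.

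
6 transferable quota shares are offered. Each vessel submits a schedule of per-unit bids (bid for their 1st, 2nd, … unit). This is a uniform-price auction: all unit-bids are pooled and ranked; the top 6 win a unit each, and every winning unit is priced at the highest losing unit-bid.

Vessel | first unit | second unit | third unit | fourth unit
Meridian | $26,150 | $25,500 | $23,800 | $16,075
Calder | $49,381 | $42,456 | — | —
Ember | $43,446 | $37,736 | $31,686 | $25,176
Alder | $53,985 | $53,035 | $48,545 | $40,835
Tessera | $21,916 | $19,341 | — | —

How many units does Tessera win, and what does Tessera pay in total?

All unit-bids, highest first — top 6: 53,985 (Alder-1), 53,035 (Alder-2), 49,381 (Calder-1), 48,545 (Alder-3), 43,446 (Ember-1), 42,456 (Calder-2)
The (k+1)-th unit-bid is $40,835.
Tessera wins 0 unit(s) at $40,835 each.

Tessera: 0 units, pays $0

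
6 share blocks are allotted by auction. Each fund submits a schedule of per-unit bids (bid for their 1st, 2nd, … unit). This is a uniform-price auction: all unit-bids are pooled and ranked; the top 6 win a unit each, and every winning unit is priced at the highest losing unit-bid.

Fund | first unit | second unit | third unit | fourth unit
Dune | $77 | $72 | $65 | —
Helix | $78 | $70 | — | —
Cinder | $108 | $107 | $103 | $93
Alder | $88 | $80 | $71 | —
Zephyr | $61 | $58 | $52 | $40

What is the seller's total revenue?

Total revenue: $468

Pooled unit-bids ranked (top 6): 108 (Cinder-1), 107 (Cinder-2), 103 (Cinder-3), 93 (Cinder-4), 88 (Alder-1), 80 (Alder-2)
Highest rejected unit-bid = $78.
Allocation: Alder 2, Cinder 4. Every unit priced at $78.
Revenue = 6 × 78 = $468.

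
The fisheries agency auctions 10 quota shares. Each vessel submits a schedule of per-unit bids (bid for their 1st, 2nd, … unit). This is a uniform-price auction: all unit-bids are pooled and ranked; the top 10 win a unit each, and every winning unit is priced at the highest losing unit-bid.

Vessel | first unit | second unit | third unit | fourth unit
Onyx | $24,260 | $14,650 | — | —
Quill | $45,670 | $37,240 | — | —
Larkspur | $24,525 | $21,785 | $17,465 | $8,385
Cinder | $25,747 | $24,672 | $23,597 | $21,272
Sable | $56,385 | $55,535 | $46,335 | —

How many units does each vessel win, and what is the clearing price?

Merging the schedules and taking the best 10: 56,385 (Sable-1), 55,535 (Sable-2), 46,335 (Sable-3), 45,670 (Quill-1), 37,240 (Quill-2), 25,747 (Cinder-1), 24,672 (Cinder-2), 24,525 (Larkspur-1), 24,260 (Onyx-1), 23,597 (Cinder-3)
First bid not allocated: $21,785.
Allocation: Cinder 3, Larkspur 1, Onyx 1, Quill 2, Sable 3.

Cinder 3, Larkspur 1, Onyx 1, Quill 2, Sable 3; clearing price $21,785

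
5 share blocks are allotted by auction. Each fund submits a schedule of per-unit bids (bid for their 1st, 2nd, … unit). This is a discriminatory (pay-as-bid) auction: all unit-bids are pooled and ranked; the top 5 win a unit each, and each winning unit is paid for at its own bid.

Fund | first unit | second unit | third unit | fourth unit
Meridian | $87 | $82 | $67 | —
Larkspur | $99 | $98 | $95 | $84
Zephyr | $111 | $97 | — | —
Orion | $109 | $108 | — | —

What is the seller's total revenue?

Merging the schedules and taking the best 5: 111 (Zephyr-1), 109 (Orion-1), 108 (Orion-2), 99 (Larkspur-1), 98 (Larkspur-2)
Next rejected bid: $97 (not a price — pay-as-bid).
Each winning unit pays its own bid.
Revenue = 111 + 109 + 108 + 99 + 98 = $525.

Total revenue: $525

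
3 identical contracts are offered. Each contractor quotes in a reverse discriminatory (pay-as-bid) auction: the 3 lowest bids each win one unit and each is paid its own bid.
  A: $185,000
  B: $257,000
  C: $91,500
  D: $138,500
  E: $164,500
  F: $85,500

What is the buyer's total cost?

Total cost: $315,500

Bids ranked low→high: 85,500 (F), 91,500 (C), 138,500 (D), 164,500 (E), 185,000 (A), …
Winners (3 units): F, C, D.
Total cost = 85,500 + 91,500 + 138,500 = $315,500.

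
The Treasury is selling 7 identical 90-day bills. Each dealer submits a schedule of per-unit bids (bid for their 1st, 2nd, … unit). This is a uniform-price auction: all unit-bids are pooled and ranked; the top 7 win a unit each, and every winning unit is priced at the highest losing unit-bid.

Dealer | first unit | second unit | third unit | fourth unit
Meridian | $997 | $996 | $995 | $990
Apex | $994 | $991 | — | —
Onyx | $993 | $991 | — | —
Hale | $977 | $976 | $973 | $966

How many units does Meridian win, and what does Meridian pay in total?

Meridian: 3 units, pays $2,970

All unit-bids, highest first — top 7: 997 (Meridian-1), 996 (Meridian-2), 995 (Meridian-3), 994 (Apex-1), 993 (Onyx-1), 991 (Apex-2), 991 (Onyx-2)
The (k+1)-th unit-bid is $990.
Meridian wins 3 unit(s) at $990 each.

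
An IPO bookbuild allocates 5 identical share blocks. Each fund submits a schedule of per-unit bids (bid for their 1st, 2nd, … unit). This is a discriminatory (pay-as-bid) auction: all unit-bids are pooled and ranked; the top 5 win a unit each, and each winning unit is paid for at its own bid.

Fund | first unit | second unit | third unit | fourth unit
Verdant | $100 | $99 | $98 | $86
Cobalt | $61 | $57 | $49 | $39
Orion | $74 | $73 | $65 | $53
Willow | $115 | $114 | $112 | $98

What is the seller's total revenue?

Pooled unit-bids ranked (top 5): 115 (Willow-1), 114 (Willow-2), 112 (Willow-3), 100 (Verdant-1), 99 (Verdant-2)
Next rejected bid: $98 (not a price — pay-as-bid).
Each winning unit pays its own bid.
Revenue = 115 + 114 + 112 + 100 + 99 = $540.

Total revenue: $540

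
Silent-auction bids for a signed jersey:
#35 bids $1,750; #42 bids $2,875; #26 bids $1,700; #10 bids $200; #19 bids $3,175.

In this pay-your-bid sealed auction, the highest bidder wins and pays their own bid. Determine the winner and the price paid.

Rule: the highest bidder wins and pays their own bid.
Sorting bids: 3,175 (#19) > 2,875 (#42) > 1,750 (#35) > 1,700 (#26) > 200 (#10)
#19 is highest → pays own bid, $3,175.

#19 pays $3,175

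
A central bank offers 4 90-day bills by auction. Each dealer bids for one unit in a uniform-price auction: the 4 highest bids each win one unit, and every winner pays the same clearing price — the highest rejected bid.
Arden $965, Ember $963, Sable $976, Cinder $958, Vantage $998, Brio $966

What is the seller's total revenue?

Total revenue: $3,852

Sorting: 998 (Vantage), 976 (Sable), 966 (Brio), 965 (Arden), 963 (Ember), 958 (Cinder)
The 4 highest are Vantage, Sable, Brio, Arden.
First losing bid is Ember's $963, which sets the uniform price.
Total revenue = 4 × $963 = $3,852.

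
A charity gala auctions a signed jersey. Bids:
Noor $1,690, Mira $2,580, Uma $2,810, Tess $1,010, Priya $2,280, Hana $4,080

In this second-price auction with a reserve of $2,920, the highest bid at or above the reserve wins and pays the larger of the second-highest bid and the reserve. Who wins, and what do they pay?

Bids ranked: 4,080 (Hana) > 2,810 (Uma) > 2,580 (Mira) > 2,280 (Priya) > 1,690 (Noor) > 1,010 (Tess)
Highest eligible bid: Hana at $4,080.
max(second-highest $2,810, reserve $2,920) = $2,920.

Hana pays $2,920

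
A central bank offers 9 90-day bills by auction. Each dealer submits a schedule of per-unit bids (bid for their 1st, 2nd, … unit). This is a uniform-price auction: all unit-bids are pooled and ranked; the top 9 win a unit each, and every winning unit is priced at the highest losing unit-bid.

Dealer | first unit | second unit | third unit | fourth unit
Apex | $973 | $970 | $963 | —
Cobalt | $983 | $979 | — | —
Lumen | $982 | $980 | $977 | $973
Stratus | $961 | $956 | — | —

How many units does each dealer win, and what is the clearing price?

Apex 3, Cobalt 2, Lumen 4; clearing price $961

Merging the schedules and taking the best 9: 983 (Cobalt-1), 982 (Lumen-1), 980 (Lumen-2), 979 (Cobalt-2), 977 (Lumen-3), 973 (Apex-1), 973 (Lumen-4), 970 (Apex-2), 963 (Apex-3)
The (k+1)-th unit-bid is $961.
Allocation: Apex 3, Cobalt 2, Lumen 4.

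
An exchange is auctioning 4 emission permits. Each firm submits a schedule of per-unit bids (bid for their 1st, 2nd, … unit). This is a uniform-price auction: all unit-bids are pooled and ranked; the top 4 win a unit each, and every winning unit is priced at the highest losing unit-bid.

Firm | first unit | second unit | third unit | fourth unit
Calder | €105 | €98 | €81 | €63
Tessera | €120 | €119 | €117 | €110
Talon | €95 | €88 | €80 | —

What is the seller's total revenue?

Total revenue: €420

Merging the schedules and taking the best 4: 120 (Tessera-1), 119 (Tessera-2), 117 (Tessera-3), 110 (Tessera-4)
Highest rejected unit-bid = €105.
Allocation: Tessera 4. Every unit priced at €105.
Revenue = 4 × 105 = €420.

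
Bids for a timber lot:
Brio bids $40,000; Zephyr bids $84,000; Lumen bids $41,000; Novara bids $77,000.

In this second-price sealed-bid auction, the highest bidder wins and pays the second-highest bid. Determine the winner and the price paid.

Zephyr pays $77,000

Bids in order: 84,000 (Zephyr) > 77,000 (Novara) > 41,000 (Lumen) > 40,000 (Brio)
Zephyr wins with the highest bid; price is set by the runner-up at $77,000.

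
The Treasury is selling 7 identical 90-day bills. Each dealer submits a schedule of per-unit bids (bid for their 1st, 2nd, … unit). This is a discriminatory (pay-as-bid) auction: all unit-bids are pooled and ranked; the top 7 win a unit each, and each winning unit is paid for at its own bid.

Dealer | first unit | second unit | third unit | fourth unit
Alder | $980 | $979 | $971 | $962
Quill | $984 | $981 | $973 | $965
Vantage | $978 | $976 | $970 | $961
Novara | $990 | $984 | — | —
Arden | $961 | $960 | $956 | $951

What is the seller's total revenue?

Total revenue: $6,876

All unit-bids, highest first — top 7: 990 (Novara-1), 984 (Quill-1), 984 (Novara-2), 981 (Quill-2), 980 (Alder-1), 979 (Alder-2), 978 (Vantage-1)
Next rejected bid: $976 (not a price — pay-as-bid).
Each winning unit pays its own bid.
Revenue = 990 + 984 + 984 + 981 + 980 + 979 + 978 = $6,876.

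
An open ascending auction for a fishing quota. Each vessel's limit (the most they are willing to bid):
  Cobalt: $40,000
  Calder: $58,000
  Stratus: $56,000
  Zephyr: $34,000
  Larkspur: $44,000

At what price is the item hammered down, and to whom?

Limits in order: 58,000 (Calder) > 56,000 (Stratus) > 44,000 (Larkspur) > 40,000 (Cobalt) > 34,000 (Zephyr)
Once the price passes $56,000, only Calder is left; the hammer falls at Stratus's limit of $56,000.

Calder wins at $56,000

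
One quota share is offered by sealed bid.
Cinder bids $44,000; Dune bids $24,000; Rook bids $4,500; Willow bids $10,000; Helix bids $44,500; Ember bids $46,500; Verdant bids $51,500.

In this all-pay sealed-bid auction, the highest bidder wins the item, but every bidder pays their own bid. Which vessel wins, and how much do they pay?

All-pay sealed-bid auction: the highest bidder wins the item, but every bidder pays their own bid.
Bids ranked: 51,500 (Verdant) > 46,500 (Ember) > 44,500 (Helix) > 44,000 (Cinder) > 24,000 (Dune) > 10,000 (Willow) > …
Verdant wins with the top bid; all bids are sunk regardless.

Verdant pays $51,500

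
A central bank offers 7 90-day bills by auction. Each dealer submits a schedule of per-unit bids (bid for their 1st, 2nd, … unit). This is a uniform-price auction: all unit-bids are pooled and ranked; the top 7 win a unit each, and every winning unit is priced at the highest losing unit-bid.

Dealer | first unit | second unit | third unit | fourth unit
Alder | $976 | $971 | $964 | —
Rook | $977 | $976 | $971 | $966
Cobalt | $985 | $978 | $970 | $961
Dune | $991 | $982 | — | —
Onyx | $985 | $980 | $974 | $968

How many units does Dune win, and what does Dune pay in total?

Pooled unit-bids ranked (top 7): 991 (Dune-1), 985 (Cobalt-1), 985 (Onyx-1), 982 (Dune-2), 980 (Onyx-2), 978 (Cobalt-2), 977 (Rook-1)
The (k+1)-th unit-bid is $976.
Dune wins 2 unit(s) at $976 each.

Dune: 2 units, pays $1,952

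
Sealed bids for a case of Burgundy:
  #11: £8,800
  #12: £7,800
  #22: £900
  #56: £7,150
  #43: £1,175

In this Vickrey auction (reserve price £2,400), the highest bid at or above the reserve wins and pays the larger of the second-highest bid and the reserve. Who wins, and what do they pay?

#11 pays £7,800

Bids in order: 8,800 (#11) > 7,800 (#12) > 7,150 (#56) > 1,175 (#43) > 900 (#22)
Highest eligible bid: #11 at £8,800.
max(second-highest £7,800, reserve £2,400) = £7,800; the reserve does not bind.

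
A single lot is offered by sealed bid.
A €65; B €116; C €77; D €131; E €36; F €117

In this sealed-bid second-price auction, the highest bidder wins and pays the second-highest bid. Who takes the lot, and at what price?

Sorting bids: 131 (D) > 117 (F) > 116 (B) > 77 (C) > 65 (A) > 36 (E)
Second-price: D pays F's bid of €117.

D pays €117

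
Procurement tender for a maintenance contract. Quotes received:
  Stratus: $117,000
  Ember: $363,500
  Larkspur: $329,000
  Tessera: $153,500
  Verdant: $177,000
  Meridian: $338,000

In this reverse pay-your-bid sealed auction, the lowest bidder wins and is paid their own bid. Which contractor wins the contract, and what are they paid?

Reverse pay-your-bid sealed auction: the lowest bidder wins and is paid their own bid.
Bids ranked: 117,000 (Stratus) < 153,500 (Tessera) < 177,000 (Verdant) < 329,000 (Larkspur) < 338,000 (Meridian) < 363,500 (Ember)
First-price: Stratus is paid what they bid, $117,000.

Stratus is paid $117,000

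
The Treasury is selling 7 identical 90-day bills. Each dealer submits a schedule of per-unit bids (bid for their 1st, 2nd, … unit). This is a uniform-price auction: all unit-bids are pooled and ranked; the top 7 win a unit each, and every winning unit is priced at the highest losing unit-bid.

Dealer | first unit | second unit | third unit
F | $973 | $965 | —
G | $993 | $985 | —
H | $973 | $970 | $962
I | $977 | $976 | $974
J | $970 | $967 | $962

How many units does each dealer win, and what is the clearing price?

F 1, G 2, H 1, I 3; clearing price $970

Merging the schedules and taking the best 7: 993 (G-1), 985 (G-2), 977 (I-1), 976 (I-2), 974 (I-3), 973 (F-1), 973 (H-1)
The (k+1)-th unit-bid is $970.
Allocation: F 1, G 2, H 1, I 3.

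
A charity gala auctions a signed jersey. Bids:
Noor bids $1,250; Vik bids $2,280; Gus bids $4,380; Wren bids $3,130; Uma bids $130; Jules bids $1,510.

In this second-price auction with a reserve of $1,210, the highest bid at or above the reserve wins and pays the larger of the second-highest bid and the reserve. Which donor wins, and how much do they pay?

Gus pays $3,130

Second-price auction with a reserve of $1,210: the highest bid at or above the reserve wins and pays the larger of the second-highest bid and the reserve.
Bids in order: 4,380 (Gus) > 3,130 (Wren) > 2,280 (Vik) > 1,510 (Jules) > 1,250 (Noor) > 130 (Uma)
Gus has the top bid at or above the reserve ($4,380).
Second-highest bid $3,130 exceeds the reserve $1,210 → payment $3,130.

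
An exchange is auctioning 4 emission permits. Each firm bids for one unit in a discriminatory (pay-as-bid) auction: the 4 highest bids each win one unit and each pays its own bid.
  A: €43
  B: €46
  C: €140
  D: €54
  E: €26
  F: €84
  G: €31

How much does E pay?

Ordering the bids: 140 (C), 84 (F), 54 (D), 46 (B), 43 (A), 31 (G), …
Winners (4 units): C, F, D, B.
E does not win → €0.

E pays €0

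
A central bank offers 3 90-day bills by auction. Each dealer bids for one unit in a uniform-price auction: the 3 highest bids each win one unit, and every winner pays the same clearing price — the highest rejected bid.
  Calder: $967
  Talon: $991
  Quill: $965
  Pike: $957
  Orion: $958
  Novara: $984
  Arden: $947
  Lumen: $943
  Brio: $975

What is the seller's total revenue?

Sorting: 991 (Talon), 984 (Novara), 975 (Brio), 967 (Calder), 965 (Quill), …
The 3 highest are Talon, Novara, Brio.
Highest unsuccessful bid: $967 → clearing price.
Total revenue = 3 × $967 = $2,901.

Total revenue: $2,901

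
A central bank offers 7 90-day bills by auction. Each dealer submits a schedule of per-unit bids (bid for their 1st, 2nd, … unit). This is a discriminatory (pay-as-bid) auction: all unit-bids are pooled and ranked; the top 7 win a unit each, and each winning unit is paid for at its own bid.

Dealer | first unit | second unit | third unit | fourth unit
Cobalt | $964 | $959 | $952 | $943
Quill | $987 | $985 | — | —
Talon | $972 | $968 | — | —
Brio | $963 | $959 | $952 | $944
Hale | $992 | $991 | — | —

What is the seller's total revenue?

Total revenue: $6,859

Merging the schedules and taking the best 7: 992 (Hale-1), 991 (Hale-2), 987 (Quill-1), 985 (Quill-2), 972 (Talon-1), 968 (Talon-2), 964 (Cobalt-1)
Next rejected bid: $963 (not a price — pay-as-bid).
Each winning unit pays its own bid.
Revenue = 992 + 991 + 987 + 985 + 972 + 968 + 964 = $6,859.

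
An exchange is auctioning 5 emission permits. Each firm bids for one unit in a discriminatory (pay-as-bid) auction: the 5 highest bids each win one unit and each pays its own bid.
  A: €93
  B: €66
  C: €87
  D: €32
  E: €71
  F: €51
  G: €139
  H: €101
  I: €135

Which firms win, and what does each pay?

Ordering the bids: 139 (G), 135 (I), 101 (H), 93 (A), 87 (C), 71 (E), 66 (B), …
Winners (5 units): G, I, H, A, C.
Each winner pays its own bid: G €139, I €135, H €101, A €93, C €87.

G €139, I €135, H €101, A €93, C €87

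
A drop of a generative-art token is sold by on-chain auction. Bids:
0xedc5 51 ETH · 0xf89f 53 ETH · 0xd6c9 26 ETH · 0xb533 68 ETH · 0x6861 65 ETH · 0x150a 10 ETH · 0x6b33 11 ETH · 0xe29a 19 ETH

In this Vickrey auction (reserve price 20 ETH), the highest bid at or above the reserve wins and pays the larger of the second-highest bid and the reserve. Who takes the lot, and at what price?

Bids ranked: 68 (0xb533) > 65 (0x6861) > 53 (0xf89f) > 51 (0xedc5) > 26 (0xd6c9) > 19 (0xe29a) > …
Highest eligible bid: 0xb533 at 68 ETH.
max(second-highest 65 ETH, reserve 20 ETH) = 65 ETH; the reserve does not bind.

0xb533 pays 65 ETH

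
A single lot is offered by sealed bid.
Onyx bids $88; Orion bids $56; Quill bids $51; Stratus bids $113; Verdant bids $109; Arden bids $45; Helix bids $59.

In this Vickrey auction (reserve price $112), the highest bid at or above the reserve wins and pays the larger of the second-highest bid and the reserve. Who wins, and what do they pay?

Vickrey auction (reserve price $112): the highest bid at or above the reserve wins and pays the larger of the second-highest bid and the reserve.
Bids ranked: 113 (Stratus) > 109 (Verdant) > 88 (Onyx) > 59 (Helix) > 56 (Orion) > 51 (Quill) > …
Stratus has the top bid at or above the reserve ($113).
max(second-highest $109, reserve $112) = $112.

Stratus pays $112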